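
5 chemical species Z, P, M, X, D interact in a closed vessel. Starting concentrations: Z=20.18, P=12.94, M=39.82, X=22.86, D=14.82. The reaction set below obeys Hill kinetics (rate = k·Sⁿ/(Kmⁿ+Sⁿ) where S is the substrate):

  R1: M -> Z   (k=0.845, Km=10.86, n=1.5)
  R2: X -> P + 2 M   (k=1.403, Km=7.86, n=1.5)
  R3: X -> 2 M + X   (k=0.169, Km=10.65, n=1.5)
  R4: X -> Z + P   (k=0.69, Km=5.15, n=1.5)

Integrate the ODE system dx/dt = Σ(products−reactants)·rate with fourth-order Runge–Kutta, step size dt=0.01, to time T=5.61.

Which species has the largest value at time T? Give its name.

Dominant species at T: M

RK4 with dt=0.01: 561 steps to T=5.61. Trajectory (selected grid times):
t=0.00: Z=20.18 P=12.94 M=39.82 X=22.86 D=14.82
t=0.62: Z=21.02 P=14.04 M=40.96 X=21.76 D=14.82
t=1.25: Z=21.88 P=15.15 M=42.09 X=20.65 D=14.82
t=1.87: Z=22.73 P=16.23 M=43.17 X=19.57 D=14.82
t=2.49: Z=23.57 P=17.29 M=44.23 X=18.51 D=14.82
t=3.12: Z=24.42 P=18.36 M=45.27 X=17.44 D=14.82
t=3.74: Z=25.25 P=19.38 M=46.26 X=16.42 D=14.82
t=4.36: Z=26.09 P=20.39 M=47.22 X=15.41 D=14.82
t=4.99: Z=26.93 P=21.39 M=48.15 X=14.41 D=14.82
t=5.61: Z=27.75 P=22.35 M=49.02 X=13.45 D=14.82
At T=5.61: Z=27.75 P=22.35 M=49.02 X=13.45 D=14.82; the largest is M.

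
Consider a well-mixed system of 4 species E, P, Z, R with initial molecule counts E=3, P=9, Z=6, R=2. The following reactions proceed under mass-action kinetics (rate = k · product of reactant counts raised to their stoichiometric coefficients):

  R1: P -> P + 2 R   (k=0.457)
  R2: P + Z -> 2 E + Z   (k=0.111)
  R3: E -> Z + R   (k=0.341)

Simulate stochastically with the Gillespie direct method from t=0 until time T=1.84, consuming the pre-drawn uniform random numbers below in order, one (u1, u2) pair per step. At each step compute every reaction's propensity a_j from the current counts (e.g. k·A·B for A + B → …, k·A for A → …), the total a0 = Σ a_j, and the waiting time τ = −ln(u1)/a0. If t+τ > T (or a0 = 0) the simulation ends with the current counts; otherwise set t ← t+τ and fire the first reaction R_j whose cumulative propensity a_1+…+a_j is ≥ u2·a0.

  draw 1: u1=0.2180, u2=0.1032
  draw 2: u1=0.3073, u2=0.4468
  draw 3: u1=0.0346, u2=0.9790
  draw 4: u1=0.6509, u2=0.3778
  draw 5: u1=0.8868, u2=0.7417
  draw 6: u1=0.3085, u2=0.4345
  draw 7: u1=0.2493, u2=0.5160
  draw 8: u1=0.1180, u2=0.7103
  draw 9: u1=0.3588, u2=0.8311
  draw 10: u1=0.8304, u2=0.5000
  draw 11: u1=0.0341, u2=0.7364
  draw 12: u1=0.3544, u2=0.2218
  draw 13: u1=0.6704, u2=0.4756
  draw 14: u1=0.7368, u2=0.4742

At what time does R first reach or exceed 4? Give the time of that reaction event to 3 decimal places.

Threshold first reached at t = 0.137

t=0.000: E=3 P=9 Z=6 R=2
Draw 1: a1=4.113, a2=5.994, a3=1.023, a0=11.130; τ=−ln(0.2180)/11.130=0.137 → t=0.137; u2·a0=0.1032·11.130=1.149 ≤ a1=4.113 → R1 fires; E=3 P=9 Z=6 R=4
Draw 2: a1=4.113, a2=5.994, a3=1.023, a0=11.130; τ=−ln(0.3073)/11.130=0.106 → t=0.243; u2·a0=0.4468·11.130=4.973; a1=4.113 < 4.973 ≤ a1+a2=10.107 → R2 fires; E=5 P=8 Z=6 R=4
Draw 3: a1=3.656, a2=5.328, a3=1.705, a0=10.689; τ=−ln(0.0346)/10.689=0.315 → t=0.558; u2·a0=0.9790·10.689=10.465; a1+a2=8.984 < 10.465 ≤ a1+…+a3=10.689 → R3 fires; E=4 P=8 Z=7 R=5
Draw 4: a1=3.656, a2=6.216, a3=1.364, a0=11.236; τ=−ln(0.6509)/11.236=0.038 → t=0.596; u2·a0=0.3778·11.236=4.245; a1=3.656 < 4.245 ≤ a1+a2=9.872 → R2 fires; E=6 P=7 Z=7 R=5
Draw 5: a1=3.199, a2=5.439, a3=2.046, a0=10.684; τ=−ln(0.8868)/10.684=0.011 → t=0.607; u2·a0=0.7417·10.684=7.924; a1=3.199 < 7.924 ≤ a1+a2=8.638 → R2 fires; E=8 P=6 Z=7 R=5
Draw 6: a1=2.742, a2=4.662, a3=2.728, a0=10.132; τ=−ln(0.3085)/10.132=0.116 → t=0.723; u2·a0=0.4345·10.132=4.402; a1=2.742 < 4.402 ≤ a1+a2=7.404 → R2 fires; E=10 P=5 Z=7 R=5
Draw 7: a1=2.285, a2=3.885, a3=3.410, a0=9.580; τ=−ln(0.2493)/9.580=0.145 → t=0.868; u2·a0=0.5160·9.580=4.943; a1=2.285 < 4.943 ≤ a1+a2=6.170 → R2 fires; E=12 P=4 Z=7 R=5
Draw 8: a1=1.828, a2=3.108, a3=4.092, a0=9.028; τ=−ln(0.1180)/9.028=0.237 → t=1.105; u2·a0=0.7103·9.028=6.413; a1+a2=4.936 < 6.413 ≤ a1+…+a3=9.028 → R3 fires; E=11 P=4 Z=8 R=6
Draw 9: a1=1.828, a2=3.552, a3=3.751, a0=9.131; τ=−ln(0.3588)/9.131=0.112 → t=1.217; u2·a0=0.8311·9.131=7.589; a1+a2=5.380 < 7.589 ≤ a1+…+a3=9.131 → R3 fires; E=10 P=4 Z=9 R=7
Draw 10: a1=1.828, a2=3.996, a3=3.410, a0=9.234; τ=−ln(0.8304)/9.234=0.020 → t=1.237; u2·a0=0.5000·9.234=4.617; a1=1.828 < 4.617 ≤ a1+a2=5.824 → R2 fires; E=12 P=3 Z=9 R=7
Draw 11: a1=1.371, a2=2.997, a3=4.092, a0=8.460; τ=−ln(0.0341)/8.460=0.399 → t=1.637; u2·a0=0.7364·8.460=6.230; a1+a2=4.368 < 6.230 ≤ a1+…+a3=8.460 → R3 fires; E=11 P=3 Z=10 R=8
Draw 12: a1=1.371, a2=3.330, a3=3.751, a0=8.452; τ=−ln(0.3544)/8.452=0.123 → t=1.759; u2·a0=0.2218·8.452=1.875; a1=1.371 < 1.875 ≤ a1+a2=4.701 → R2 fires; E=13 P=2 Z=10 R=8
Draw 13: a1=0.914, a2=2.220, a3=4.433, a0=7.567; τ=−ln(0.6704)/7.567=0.053 → t=1.812; u2·a0=0.4756·7.567=3.599; a1+a2=3.134 < 3.599 ≤ a1+…+a3=7.567 → R3 fires; E=12 P=2 Z=11 R=9
Draw 14: a1=0.914, a2=2.442, a3=4.092, a0=7.448; τ=−ln(0.7368)/7.448=0.041 → t=1.853 > T=1.84: stop.
R first becomes ≥ 4 when it reaches 4 at the event at t=0.137.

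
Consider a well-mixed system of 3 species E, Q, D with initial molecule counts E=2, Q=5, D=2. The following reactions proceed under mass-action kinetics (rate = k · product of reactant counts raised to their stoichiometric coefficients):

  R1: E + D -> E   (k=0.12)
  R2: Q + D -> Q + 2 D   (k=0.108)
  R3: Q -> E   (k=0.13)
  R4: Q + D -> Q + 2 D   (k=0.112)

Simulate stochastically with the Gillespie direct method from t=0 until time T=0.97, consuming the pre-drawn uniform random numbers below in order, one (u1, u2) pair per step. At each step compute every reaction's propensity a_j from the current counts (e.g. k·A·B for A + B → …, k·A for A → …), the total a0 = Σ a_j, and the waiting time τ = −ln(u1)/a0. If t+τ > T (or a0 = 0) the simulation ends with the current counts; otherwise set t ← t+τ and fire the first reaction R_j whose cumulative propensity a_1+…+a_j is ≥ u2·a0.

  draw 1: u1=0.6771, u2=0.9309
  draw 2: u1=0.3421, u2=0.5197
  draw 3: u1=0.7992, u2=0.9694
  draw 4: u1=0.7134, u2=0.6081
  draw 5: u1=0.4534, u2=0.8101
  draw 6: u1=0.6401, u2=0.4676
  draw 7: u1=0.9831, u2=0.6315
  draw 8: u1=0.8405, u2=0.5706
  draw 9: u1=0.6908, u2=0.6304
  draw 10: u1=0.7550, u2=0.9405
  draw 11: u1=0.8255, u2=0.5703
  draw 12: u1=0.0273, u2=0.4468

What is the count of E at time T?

E at T = 4

t=0.000: E=2 Q=5 D=2
Draw 1: a1=0.480, a2=1.080, a3=0.650, a4=1.120, a0=3.330; τ=−ln(0.6771)/3.330=0.117 → t=0.117; u2·a0=0.9309·3.330=3.100; a1+…+a3=2.210 < 3.100 ≤ a1+…+a4=3.330 → R4 fires; E=2 Q=5 D=3
Draw 2: a1=0.720, a2=1.620, a3=0.650, a4=1.680, a0=4.670; τ=−ln(0.3421)/4.670=0.230 → t=0.347; u2·a0=0.5197·4.670=2.427; a1+a2=2.340 < 2.427 ≤ a1+…+a3=2.990 → R3 fires; E=3 Q=4 D=3
Draw 3: a1=1.080, a2=1.296, a3=0.520, a4=1.344, a0=4.240; τ=−ln(0.7992)/4.240=0.053 → t=0.400; u2·a0=0.9694·4.240=4.110; a1+…+a3=2.896 < 4.110 ≤ a1+…+a4=4.240 → R4 fires; E=3 Q=4 D=4
Draw 4: a1=1.440, a2=1.728, a3=0.520, a4=1.792, a0=5.480; τ=−ln(0.7134)/5.480=0.062 → t=0.461; u2·a0=0.6081·5.480=3.332; a1+a2=3.168 < 3.332 ≤ a1+…+a3=3.688 → R3 fires; E=4 Q=3 D=4
Draw 5: a1=1.920, a2=1.296, a3=0.390, a4=1.344, a0=4.950; τ=−ln(0.4534)/4.950=0.160 → t=0.621; u2·a0=0.8101·4.950=4.010; a1+…+a3=3.606 < 4.010 ≤ a1+…+a4=4.950 → R4 fires; E=4 Q=3 D=5
Draw 6: a1=2.400, a2=1.620, a3=0.390, a4=1.680, a0=6.090; τ=−ln(0.6401)/6.090=0.073 → t=0.694; u2·a0=0.4676·6.090=2.848; a1=2.400 < 2.848 ≤ a1+a2=4.020 → R2 fires; E=4 Q=3 D=6
Draw 7: a1=2.880, a2=1.944, a3=0.390, a4=2.016, a0=7.230; τ=−ln(0.9831)/7.230=0.002 → t=0.697; u2·a0=0.6315·7.230=4.566; a1=2.880 < 4.566 ≤ a1+a2=4.824 → R2 fires; E=4 Q=3 D=7
Draw 8: a1=3.360, a2=2.268, a3=0.390, a4=2.352, a0=8.370; τ=−ln(0.8405)/8.370=0.021 → t=0.717; u2·a0=0.5706·8.370=4.776; a1=3.360 < 4.776 ≤ a1+a2=5.628 → R2 fires; E=4 Q=3 D=8
Draw 9: a1=3.840, a2=2.592, a3=0.390, a4=2.688, a0=9.510; τ=−ln(0.6908)/9.510=0.039 → t=0.756; u2·a0=0.6304·9.510=5.995; a1=3.840 < 5.995 ≤ a1+a2=6.432 → R2 fires; E=4 Q=3 D=9
Draw 10: a1=4.320, a2=2.916, a3=0.390, a4=3.024, a0=10.650; τ=−ln(0.7550)/10.650=0.026 → t=0.783; u2·a0=0.9405·10.650=10.016; a1+…+a3=7.626 < 10.016 ≤ a1+…+a4=10.650 → R4 fires; E=4 Q=3 D=10
Draw 11: a1=4.800, a2=3.240, a3=0.390, a4=3.360, a0=11.790; τ=−ln(0.8255)/11.790=0.016 → t=0.799; u2·a0=0.5703·11.790=6.724; a1=4.800 < 6.724 ≤ a1+a2=8.040 → R2 fires; E=4 Q=3 D=11
Draw 12: a1=5.280, a2=3.564, a3=0.390, a4=3.696, a0=12.930; τ=−ln(0.0273)/12.930=0.278 → t=1.077 > T=0.97: stop.
Read off E at T=0.97: 4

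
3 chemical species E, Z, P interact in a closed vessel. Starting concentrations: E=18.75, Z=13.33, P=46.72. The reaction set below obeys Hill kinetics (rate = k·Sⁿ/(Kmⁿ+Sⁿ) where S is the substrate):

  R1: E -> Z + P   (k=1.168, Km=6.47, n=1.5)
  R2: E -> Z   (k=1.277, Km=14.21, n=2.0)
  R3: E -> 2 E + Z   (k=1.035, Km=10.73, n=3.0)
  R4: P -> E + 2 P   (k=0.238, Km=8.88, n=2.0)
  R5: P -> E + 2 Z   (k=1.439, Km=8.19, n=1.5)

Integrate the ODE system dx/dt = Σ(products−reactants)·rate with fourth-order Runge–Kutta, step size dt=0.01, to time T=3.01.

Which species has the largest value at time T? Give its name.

RK4 with dt=0.01: 301 steps to T=3.01. Trajectory (selected grid times):
t=0.00: E=18.75 Z=13.33 P=46.72
t=0.33: E=18.97 Z=15.09 P=46.67
t=0.67: E=19.19 Z=16.91 P=46.63
t=1.00: E=19.40 Z=18.69 P=46.58
t=1.34: E=19.62 Z=20.52 P=46.54
t=1.67: E=19.83 Z=22.30 P=46.50
t=2.01: E=20.05 Z=24.14 P=46.46
t=2.34: E=20.25 Z=25.92 P=46.42
t=2.68: E=20.46 Z=27.77 P=46.38
t=3.01: E=20.67 Z=29.57 P=46.34
At T=3.01: E=20.67 Z=29.57 P=46.34; the largest is P.

Dominant species at T: P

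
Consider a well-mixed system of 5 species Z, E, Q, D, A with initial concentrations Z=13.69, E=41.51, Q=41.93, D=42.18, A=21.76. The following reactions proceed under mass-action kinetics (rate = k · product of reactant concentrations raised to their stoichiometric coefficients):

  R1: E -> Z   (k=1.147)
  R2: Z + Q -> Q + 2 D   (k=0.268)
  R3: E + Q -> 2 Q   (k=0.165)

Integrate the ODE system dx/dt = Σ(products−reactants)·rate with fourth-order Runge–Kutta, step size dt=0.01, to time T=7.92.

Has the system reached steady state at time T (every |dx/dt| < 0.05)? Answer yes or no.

Steady state at T: yes

RK4 with dt=0.01: 792 steps to T=7.92. Trajectory (selected grid times):
t=0.00: Z=13.69 E=41.51 Q=41.93 D=42.18 A=21.76
t=0.88: Z=0.00 E=0.00 Q=79.03 D=78.37 A=21.76
t=1.76: Z=0.00 E=0.00 Q=79.03 D=78.37 A=21.76
t=2.64: Z=0.00 E=0.00 Q=79.03 D=78.37 A=21.76
t=3.52: Z=0.00 E=0.00 Q=79.03 D=78.37 A=21.76
t=4.40: Z=0.00 E=0.00 Q=79.03 D=78.37 A=21.76
t=5.28: Z=0.00 E=0.00 Q=79.03 D=78.37 A=21.76
t=6.16: Z=0.00 E=0.00 Q=79.03 D=78.37 A=21.76
t=7.04: Z=0.00 E=0.00 Q=79.03 D=78.37 A=21.76
t=7.92: Z=0.00 E=0.00 Q=79.03 D=78.37 A=21.76
Rates at T: R1=0.0000, R2=0.0000, R3=0.0000
dx/dt at T (Σ net stoichiometry × rate): Z=-0.0000, E=-0.0000, Q=+0.0000, D=+0.0000, A=+0.0000
Largest |dx/dt| is |-0.0000| (E) < 0.05 → steady.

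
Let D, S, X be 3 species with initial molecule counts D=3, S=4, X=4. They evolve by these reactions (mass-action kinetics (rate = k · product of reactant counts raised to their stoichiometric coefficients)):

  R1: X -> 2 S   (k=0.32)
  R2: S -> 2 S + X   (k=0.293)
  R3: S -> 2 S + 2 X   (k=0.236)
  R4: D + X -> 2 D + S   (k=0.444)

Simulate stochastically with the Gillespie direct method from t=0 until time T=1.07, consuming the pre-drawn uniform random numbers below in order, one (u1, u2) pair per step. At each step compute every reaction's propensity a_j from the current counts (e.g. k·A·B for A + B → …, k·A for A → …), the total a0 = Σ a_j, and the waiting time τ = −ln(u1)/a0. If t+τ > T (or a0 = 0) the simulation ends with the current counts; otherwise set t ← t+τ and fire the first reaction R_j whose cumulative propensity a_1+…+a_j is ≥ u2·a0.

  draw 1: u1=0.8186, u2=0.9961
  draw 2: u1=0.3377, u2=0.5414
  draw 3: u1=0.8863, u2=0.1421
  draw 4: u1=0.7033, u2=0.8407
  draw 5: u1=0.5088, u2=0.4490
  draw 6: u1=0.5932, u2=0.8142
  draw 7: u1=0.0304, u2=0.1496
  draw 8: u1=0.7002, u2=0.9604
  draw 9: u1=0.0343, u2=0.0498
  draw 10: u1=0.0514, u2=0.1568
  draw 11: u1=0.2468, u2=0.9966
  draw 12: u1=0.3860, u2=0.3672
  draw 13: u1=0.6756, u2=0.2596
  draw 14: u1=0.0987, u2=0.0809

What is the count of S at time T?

t=0.000: D=3 S=4 X=4
Draw 1: a1=1.280, a2=1.172, a3=0.944, a4=5.328, a0=8.724; τ=−ln(0.8186)/8.724=0.023 → t=0.023; u2·a0=0.9961·8.724=8.690; a1+…+a3=3.396 < 8.690 ≤ a1+…+a4=8.724 → R4 fires; D=4 S=5 X=3
Draw 2: a1=0.960, a2=1.465, a3=1.180, a4=5.328, a0=8.933; τ=−ln(0.3377)/8.933=0.122 → t=0.144; u2·a0=0.5414·8.933=4.836; a1+…+a3=3.605 < 4.836 ≤ a1+…+a4=8.933 → R4 fires; D=5 S=6 X=2
Draw 3: a1=0.640, a2=1.758, a3=1.416, a4=4.440, a0=8.254; τ=−ln(0.8863)/8.254=0.015 → t=0.159; u2·a0=0.1421·8.254=1.173; a1=0.640 < 1.173 ≤ a1+a2=2.398 → R2 fires; D=5 S=7 X=3
Draw 4: a1=0.960, a2=2.051, a3=1.652, a4=6.660, a0=11.323; τ=−ln(0.7033)/11.323=0.031 → t=0.190; u2·a0=0.8407·11.323=9.519; a1+…+a3=4.663 < 9.519 ≤ a1+…+a4=11.323 → R4 fires; D=6 S=8 X=2
Draw 5: a1=0.640, a2=2.344, a3=1.888, a4=5.328, a0=10.200; τ=−ln(0.5088)/10.200=0.066 → t=0.256; u2·a0=0.4490·10.200=4.580; a1+a2=2.984 < 4.580 ≤ a1+…+a3=4.872 → R3 fires; D=6 S=9 X=4
Draw 6: a1=1.280, a2=2.637, a3=2.124, a4=10.656, a0=16.697; τ=−ln(0.5932)/16.697=0.031 → t=0.288; u2·a0=0.8142·16.697=13.595; a1+…+a3=6.041 < 13.595 ≤ a1+…+a4=16.697 → R4 fires; D=7 S=10 X=3
Draw 7: a1=0.960, a2=2.930, a3=2.360, a4=9.324, a0=15.574; τ=−ln(0.0304)/15.574=0.224 → t=0.512; u2·a0=0.1496·15.574=2.330; a1=0.960 < 2.330 ≤ a1+a2=3.890 → R2 fires; D=7 S=11 X=4
Draw 8: a1=1.280, a2=3.223, a3=2.596, a4=12.432, a0=19.531; τ=−ln(0.7002)/19.531=0.018 → t=0.530; u2·a0=0.9604·19.531=18.758; a1+…+a3=7.099 < 18.758 ≤ a1+…+a4=19.531 → R4 fires; D=8 S=12 X=3
Draw 9: a1=0.960, a2=3.516, a3=2.832, a4=10.656, a0=17.964; τ=−ln(0.0343)/17.964=0.188 → t=0.718; u2·a0=0.0498·17.964=0.895 ≤ a1=0.960 → R1 fires; D=8 S=14 X=2
Draw 10: a1=0.640, a2=4.102, a3=3.304, a4=7.104, a0=15.150; τ=−ln(0.0514)/15.150=0.196 → t=0.914; u2·a0=0.1568·15.150=2.376; a1=0.640 < 2.376 ≤ a1+a2=4.742 → R2 fires; D=8 S=15 X=3
Draw 11: a1=0.960, a2=4.395, a3=3.540, a4=10.656, a0=19.551; τ=−ln(0.2468)/19.551=0.072 → t=0.985; u2·a0=0.9966·19.551=19.485; a1+…+a3=8.895 < 19.485 ≤ a1+…+a4=19.551 → R4 fires; D=9 S=16 X=2
Draw 12: a1=0.640, a2=4.688, a3=3.776, a4=7.992, a0=17.096; τ=−ln(0.3860)/17.096=0.056 → t=1.041; u2·a0=0.3672·17.096=6.278; a1+a2=5.328 < 6.278 ≤ a1+…+a3=9.104 → R3 fires; D=9 S=17 X=4
Draw 13: a1=1.280, a2=4.981, a3=4.012, a4=15.984, a0=26.257; τ=−ln(0.6756)/26.257=0.015 → t=1.056; u2·a0=0.2596·26.257=6.816; a1+a2=6.261 < 6.816 ≤ a1+…+a3=10.273 → R3 fires; D=9 S=18 X=6
Draw 14: a1=1.920, a2=5.274, a3=4.248, a4=23.976, a0=35.418; τ=−ln(0.0987)/35.418=0.065 → t=1.121 > T=1.07: stop.
Read off S at T=1.07: 18

S at T = 18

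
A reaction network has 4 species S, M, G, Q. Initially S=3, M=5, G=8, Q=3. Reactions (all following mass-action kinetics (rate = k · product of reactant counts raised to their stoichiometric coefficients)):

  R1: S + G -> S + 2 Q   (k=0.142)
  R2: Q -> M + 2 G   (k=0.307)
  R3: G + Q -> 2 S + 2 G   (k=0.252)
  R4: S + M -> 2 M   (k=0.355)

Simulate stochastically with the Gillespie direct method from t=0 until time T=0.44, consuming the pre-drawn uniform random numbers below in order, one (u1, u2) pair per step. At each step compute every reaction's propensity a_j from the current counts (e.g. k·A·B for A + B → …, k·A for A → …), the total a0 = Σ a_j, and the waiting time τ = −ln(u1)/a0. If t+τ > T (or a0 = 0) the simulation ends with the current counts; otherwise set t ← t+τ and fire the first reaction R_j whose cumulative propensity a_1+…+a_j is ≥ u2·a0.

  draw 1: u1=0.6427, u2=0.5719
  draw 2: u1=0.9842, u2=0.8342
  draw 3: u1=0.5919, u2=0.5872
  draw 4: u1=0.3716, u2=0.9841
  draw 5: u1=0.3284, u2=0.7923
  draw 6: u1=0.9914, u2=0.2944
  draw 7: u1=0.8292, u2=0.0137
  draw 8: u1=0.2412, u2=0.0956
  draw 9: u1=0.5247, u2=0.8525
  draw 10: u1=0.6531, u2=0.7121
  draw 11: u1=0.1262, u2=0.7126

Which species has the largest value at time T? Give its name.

t=0.000: S=3 M=5 G=8 Q=3
Draw 1: a1=3.408, a2=0.921, a3=6.048, a4=5.325, a0=15.702; τ=−ln(0.6427)/15.702=0.028 → t=0.028; u2·a0=0.5719·15.702=8.980; a1+a2=4.329 < 8.980 ≤ a1+…+a3=10.377 → R3 fires; S=5 M=5 G=9 Q=2
Draw 2: a1=6.390, a2=0.614, a3=4.536, a4=8.875, a0=20.415; τ=−ln(0.9842)/20.415=0.001 → t=0.029; u2·a0=0.8342·20.415=17.030; a1+…+a3=11.540 < 17.030 ≤ a1+…+a4=20.415 → R4 fires; S=4 M=6 G=9 Q=2
Draw 3: a1=5.112, a2=0.614, a3=4.536, a4=8.520, a0=18.782; τ=−ln(0.5919)/18.782=0.028 → t=0.057; u2·a0=0.5872·18.782=11.029; a1+…+a3=10.262 < 11.029 ≤ a1+…+a4=18.782 → R4 fires; S=3 M=7 G=9 Q=2
Draw 4: a1=3.834, a2=0.614, a3=4.536, a4=7.455, a0=16.439; τ=−ln(0.3716)/16.439=0.060 → t=0.117; u2·a0=0.9841·16.439=16.178; a1+…+a3=8.984 < 16.178 ≤ a1+…+a4=16.439 → R4 fires; S=2 M=8 G=9 Q=2
Draw 5: a1=2.556, a2=0.614, a3=4.536, a4=5.680, a0=13.386; τ=−ln(0.3284)/13.386=0.083 → t=0.200; u2·a0=0.7923·13.386=10.606; a1+…+a3=7.706 < 10.606 ≤ a1+…+a4=13.386 → R4 fires; S=1 M=9 G=9 Q=2
Draw 6: a1=1.278, a2=0.614, a3=4.536, a4=3.195, a0=9.623; τ=−ln(0.9914)/9.623=0.001 → t=0.201; u2·a0=0.2944·9.623=2.833; a1+a2=1.892 < 2.833 ≤ a1+…+a3=6.428 → R3 fires; S=3 M=9 G=10 Q=1
Draw 7: a1=4.260, a2=0.307, a3=2.520, a4=9.585, a0=16.672; τ=−ln(0.8292)/16.672=0.011 → t=0.212; u2·a0=0.0137·16.672=0.228 ≤ a1=4.260 → R1 fires; S=3 M=9 G=9 Q=3
Draw 8: a1=3.834, a2=0.921, a3=6.804, a4=9.585, a0=21.144; τ=−ln(0.2412)/21.144=0.067 → t=0.280; u2·a0=0.0956·21.144=2.021 ≤ a1=3.834 → R1 fires; S=3 M=9 G=8 Q=5
Draw 9: a1=3.408, a2=1.535, a3=10.080, a4=9.585, a0=24.608; τ=−ln(0.5247)/24.608=0.026 → t=0.306; u2·a0=0.8525·24.608=20.978; a1+…+a3=15.023 < 20.978 ≤ a1+…+a4=24.608 → R4 fires; S=2 M=10 G=8 Q=5
Draw 10: a1=2.272, a2=1.535, a3=10.080, a4=7.100, a0=20.987; τ=−ln(0.6531)/20.987=0.020 → t=0.326; u2·a0=0.7121·20.987=14.945; a1+…+a3=13.887 < 14.945 ≤ a1+…+a4=20.987 → R4 fires; S=1 M=11 G=8 Q=5
Draw 11: a1=1.136, a2=1.535, a3=10.080, a4=3.905, a0=16.656; τ=−ln(0.1262)/16.656=0.124 → t=0.450 > T=0.44: stop.
At T=0.44: S=1 M=11 G=8 Q=5; the largest is M.

Dominant species at T: M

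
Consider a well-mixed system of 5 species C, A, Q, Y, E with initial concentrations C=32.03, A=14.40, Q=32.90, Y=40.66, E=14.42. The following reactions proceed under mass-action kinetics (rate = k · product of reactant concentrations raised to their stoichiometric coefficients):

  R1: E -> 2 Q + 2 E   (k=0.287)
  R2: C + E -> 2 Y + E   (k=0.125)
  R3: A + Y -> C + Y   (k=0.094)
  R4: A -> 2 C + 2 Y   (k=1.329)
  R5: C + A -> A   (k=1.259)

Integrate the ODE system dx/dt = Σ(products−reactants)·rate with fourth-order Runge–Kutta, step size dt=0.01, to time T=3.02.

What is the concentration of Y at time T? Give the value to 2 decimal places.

RK4 with dt=0.01: 302 steps to T=3.02. Trajectory (selected grid times):
t=0.00: C=32.03 A=14.40 Q=32.90 Y=40.66 E=14.42
t=0.34: C=5.41 A=1.71 Q=35.86 Y=59.21 E=15.90
t=0.67: C=3.10 A=0.16 Q=39.01 Y=65.54 E=17.48
t=1.01: C=1.49 A=0.01 Q=42.60 Y=69.04 E=19.27
t=1.34: C=0.65 A=0.00 Q=46.43 Y=70.73 E=21.18
t=1.68: C=0.25 A=0.00 Q=50.77 Y=71.53 E=23.35
t=2.01: C=0.09 A=0.00 Q=55.41 Y=71.86 E=25.67
t=2.35: C=0.03 A=0.00 Q=60.67 Y=71.98 E=28.31
t=2.68: C=0.01 A=0.00 Q=66.30 Y=72.02 E=31.12
t=3.02: C=0.00 A=0.00 Q=72.67 Y=72.04 E=34.31
Read off Y at T=3.02: 72.04

Y at T = 72.04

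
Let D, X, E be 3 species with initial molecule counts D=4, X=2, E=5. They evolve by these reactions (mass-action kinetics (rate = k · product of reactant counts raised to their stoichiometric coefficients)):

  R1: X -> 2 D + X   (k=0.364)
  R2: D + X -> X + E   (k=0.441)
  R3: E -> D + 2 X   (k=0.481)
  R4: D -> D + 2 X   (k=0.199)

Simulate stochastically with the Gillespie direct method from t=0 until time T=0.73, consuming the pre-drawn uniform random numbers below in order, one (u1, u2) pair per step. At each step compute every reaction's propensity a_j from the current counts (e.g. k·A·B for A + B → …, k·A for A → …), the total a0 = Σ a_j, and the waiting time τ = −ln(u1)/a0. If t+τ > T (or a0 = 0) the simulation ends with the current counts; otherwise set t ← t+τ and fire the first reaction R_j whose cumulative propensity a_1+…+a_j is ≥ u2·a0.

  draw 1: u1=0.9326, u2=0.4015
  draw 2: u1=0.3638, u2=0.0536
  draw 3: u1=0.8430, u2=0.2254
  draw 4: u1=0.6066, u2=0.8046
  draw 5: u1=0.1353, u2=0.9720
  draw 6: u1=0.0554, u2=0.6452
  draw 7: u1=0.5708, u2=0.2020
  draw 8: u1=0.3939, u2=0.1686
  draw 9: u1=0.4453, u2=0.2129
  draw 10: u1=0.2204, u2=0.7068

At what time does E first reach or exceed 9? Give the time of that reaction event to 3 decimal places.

t=0.000: D=4 X=2 E=5
Draw 1: a1=0.728, a2=3.528, a3=2.405, a4=0.796, a0=7.457; τ=−ln(0.9326)/7.457=0.009 → t=0.009; u2·a0=0.4015·7.457=2.994; a1=0.728 < 2.994 ≤ a1+a2=4.256 → R2 fires; D=3 X=2 E=6
Draw 2: a1=0.728, a2=2.646, a3=2.886, a4=0.597, a0=6.857; τ=−ln(0.3638)/6.857=0.147 → t=0.157; u2·a0=0.0536·6.857=0.368 ≤ a1=0.728 → R1 fires; D=5 X=2 E=6
Draw 3: a1=0.728, a2=4.410, a3=2.886, a4=0.995, a0=9.019; τ=−ln(0.8430)/9.019=0.019 → t=0.176; u2·a0=0.2254·9.019=2.033; a1=0.728 < 2.033 ≤ a1+a2=5.138 → R2 fires; D=4 X=2 E=7
Draw 4: a1=0.728, a2=3.528, a3=3.367, a4=0.796, a0=8.419; τ=−ln(0.6066)/8.419=0.059 → t=0.235; u2·a0=0.8046·8.419=6.774; a1+a2=4.256 < 6.774 ≤ a1+…+a3=7.623 → R3 fires; D=5 X=4 E=6
Draw 5: a1=1.456, a2=8.820, a3=2.886, a4=0.995, a0=14.157; τ=−ln(0.1353)/14.157=0.141 → t=0.376; u2·a0=0.9720·14.157=13.761; a1+…+a3=13.162 < 13.761 ≤ a1+…+a4=14.157 → R4 fires; D=5 X=6 E=6
Draw 6: a1=2.184, a2=13.230, a3=2.886, a4=0.995, a0=19.295; τ=−ln(0.0554)/19.295=0.150 → t=0.526; u2·a0=0.6452·19.295=12.449; a1=2.184 < 12.449 ≤ a1+a2=15.414 → R2 fires; D=4 X=6 E=7
Draw 7: a1=2.184, a2=10.584, a3=3.367, a4=0.796, a0=16.931; τ=−ln(0.5708)/16.931=0.033 → t=0.559; u2·a0=0.2020·16.931=3.420; a1=2.184 < 3.420 ≤ a1+a2=12.768 → R2 fires; D=3 X=6 E=8
Draw 8: a1=2.184, a2=7.938, a3=3.848, a4=0.597, a0=14.567; τ=−ln(0.3939)/14.567=0.064 → t=0.623; u2·a0=0.1686·14.567=2.456; a1=2.184 < 2.456 ≤ a1+a2=10.122 → R2 fires; D=2 X=6 E=9
Draw 9: a1=2.184, a2=5.292, a3=4.329, a4=0.398, a0=12.203; τ=−ln(0.4453)/12.203=0.066 → t=0.690; u2·a0=0.2129·12.203=2.598; a1=2.184 < 2.598 ≤ a1+a2=7.476 → R2 fires; D=1 X=6 E=10
Draw 10: a1=2.184, a2=2.646, a3=4.810, a4=0.199, a0=9.839; τ=−ln(0.2204)/9.839=0.154 → t=0.843 > T=0.73: stop.
E first becomes ≥ 9 when it reaches 9 at the event at t=0.623.

Threshold first reached at t = 0.623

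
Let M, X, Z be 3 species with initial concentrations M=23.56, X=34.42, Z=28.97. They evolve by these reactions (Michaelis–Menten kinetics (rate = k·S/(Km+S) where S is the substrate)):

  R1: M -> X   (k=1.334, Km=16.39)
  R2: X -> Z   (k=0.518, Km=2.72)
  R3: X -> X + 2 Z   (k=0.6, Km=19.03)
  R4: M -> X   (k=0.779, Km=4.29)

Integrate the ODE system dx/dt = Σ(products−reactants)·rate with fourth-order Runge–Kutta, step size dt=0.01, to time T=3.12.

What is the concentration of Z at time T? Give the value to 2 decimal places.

Z at T = 32.92

RK4 with dt=0.01: 312 steps to T=3.12. Trajectory (selected grid times):
t=0.00: M=23.56 X=34.42 Z=28.97
t=0.35: M=23.06 X=34.76 Z=29.41
t=0.69: M=22.57 X=35.08 Z=29.84
t=1.04: M=22.07 X=35.41 Z=30.28
t=1.39: M=21.58 X=35.74 Z=30.72
t=1.73: M=21.10 X=36.05 Z=31.15
t=2.08: M=20.61 X=36.37 Z=31.59
t=2.43: M=20.13 X=36.68 Z=32.04
t=2.77: M=19.66 X=36.99 Z=32.47
t=3.12: M=19.18 X=37.29 Z=32.92
Read off Z at T=3.12: 32.92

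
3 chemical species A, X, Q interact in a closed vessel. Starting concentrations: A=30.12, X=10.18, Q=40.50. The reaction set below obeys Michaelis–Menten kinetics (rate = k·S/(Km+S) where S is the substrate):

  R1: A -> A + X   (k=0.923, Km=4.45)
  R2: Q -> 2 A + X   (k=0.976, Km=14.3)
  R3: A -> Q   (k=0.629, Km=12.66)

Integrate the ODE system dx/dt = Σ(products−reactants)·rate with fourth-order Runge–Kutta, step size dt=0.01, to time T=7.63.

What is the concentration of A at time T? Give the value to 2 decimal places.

RK4 with dt=0.01: 763 steps to T=7.63. Trajectory (selected grid times):
t=0.00: A=30.12 X=10.18 Q=40.50
t=0.85: A=30.97 X=11.48 Q=40.27
t=1.70: A=31.81 X=12.78 Q=40.03
t=2.54: A=32.64 X=14.06 Q=39.81
t=3.39: A=33.47 X=15.36 Q=39.59
t=4.24: A=34.30 X=16.66 Q=39.37
t=5.09: A=35.12 X=17.97 Q=39.15
t=5.93: A=35.93 X=19.26 Q=38.94
t=6.78: A=36.75 X=20.56 Q=38.73
t=7.63: A=37.56 X=21.87 Q=38.52
Read off A at T=7.63: 37.56

A at T = 37.56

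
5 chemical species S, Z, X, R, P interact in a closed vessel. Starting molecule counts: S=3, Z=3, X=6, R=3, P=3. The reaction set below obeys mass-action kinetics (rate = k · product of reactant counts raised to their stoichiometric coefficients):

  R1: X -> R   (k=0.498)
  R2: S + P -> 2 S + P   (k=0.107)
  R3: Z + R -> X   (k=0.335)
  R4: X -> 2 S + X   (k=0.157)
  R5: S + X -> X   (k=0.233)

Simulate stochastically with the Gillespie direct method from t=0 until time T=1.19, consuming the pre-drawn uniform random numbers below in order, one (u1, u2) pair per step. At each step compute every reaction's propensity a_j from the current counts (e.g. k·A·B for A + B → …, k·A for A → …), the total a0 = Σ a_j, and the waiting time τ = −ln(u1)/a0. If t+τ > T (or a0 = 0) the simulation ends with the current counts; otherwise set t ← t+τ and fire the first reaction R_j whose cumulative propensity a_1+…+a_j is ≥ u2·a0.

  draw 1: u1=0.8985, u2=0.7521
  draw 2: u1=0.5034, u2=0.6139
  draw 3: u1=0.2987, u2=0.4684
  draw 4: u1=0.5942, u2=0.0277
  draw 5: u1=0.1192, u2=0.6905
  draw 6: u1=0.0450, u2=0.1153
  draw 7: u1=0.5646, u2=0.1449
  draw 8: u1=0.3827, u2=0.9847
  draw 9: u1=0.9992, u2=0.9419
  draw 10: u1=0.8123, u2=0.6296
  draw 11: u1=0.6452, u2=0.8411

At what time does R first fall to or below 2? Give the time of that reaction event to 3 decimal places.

t=0.000: S=3 Z=3 X=6 R=3 P=3
Draw 1: a1=2.988, a2=0.963, a3=3.015, a4=0.942, a5=4.194, a0=12.102; τ=−ln(0.8985)/12.102=0.009 → t=0.009; u2·a0=0.7521·12.102=9.102; a1+…+a4=7.908 < 9.102 ≤ a1+…+a5=12.102 → R5 fires; S=2 Z=3 X=6 R=3 P=3
Draw 2: a1=2.988, a2=0.642, a3=3.015, a4=0.942, a5=2.796, a0=10.383; τ=−ln(0.5034)/10.383=0.066 → t=0.075; u2·a0=0.6139·10.383=6.374; a1+a2=3.630 < 6.374 ≤ a1+…+a3=6.645 → R3 fires; S=2 Z=2 X=7 R=2 P=3
Draw 3: a1=3.486, a2=0.642, a3=1.340, a4=1.099, a5=3.262, a0=9.829; τ=−ln(0.2987)/9.829=0.123 → t=0.198; u2·a0=0.4684·9.829=4.604; a1+a2=4.128 < 4.604 ≤ a1+…+a3=5.468 → R3 fires; S=2 Z=1 X=8 R=1 P=3
Draw 4: a1=3.984, a2=0.642, a3=0.335, a4=1.256, a5=3.728, a0=9.945; τ=−ln(0.5942)/9.945=0.052 → t=0.250; u2·a0=0.0277·9.945=0.275 ≤ a1=3.984 → R1 fires; S=2 Z=1 X=7 R=2 P=3
Draw 5: a1=3.486, a2=0.642, a3=0.670, a4=1.099, a5=3.262, a0=9.159; τ=−ln(0.1192)/9.159=0.232 → t=0.482; u2·a0=0.6905·9.159=6.324; a1+…+a4=5.897 < 6.324 ≤ a1+…+a5=9.159 → R5 fires; S=1 Z=1 X=7 R=2 P=3
Draw 6: a1=3.486, a2=0.321, a3=0.670, a4=1.099, a5=1.631, a0=7.207; τ=−ln(0.0450)/7.207=0.430 → t=0.913; u2·a0=0.1153·7.207=0.831 ≤ a1=3.486 → R1 fires; S=1 Z=1 X=6 R=3 P=3
Draw 7: a1=2.988, a2=0.321, a3=1.005, a4=0.942, a5=1.398, a0=6.654; τ=−ln(0.5646)/6.654=0.086 → t=0.999; u2·a0=0.1449·6.654=0.964 ≤ a1=2.988 → R1 fires; S=1 Z=1 X=5 R=4 P=3
Draw 8: a1=2.490, a2=0.321, a3=1.340, a4=0.785, a5=1.165, a0=6.101; τ=−ln(0.3827)/6.101=0.157 → t=1.156; u2·a0=0.9847·6.101=6.008; a1+…+a4=4.936 < 6.008 ≤ a1+…+a5=6.101 → R5 fires; S=0 Z=1 X=5 R=4 P=3
Draw 9: a1=2.490, a2=0.000, a3=1.340, a4=0.785, a5=0.000, a0=4.615; τ=−ln(0.9992)/4.615=0.000 → t=1.156; u2·a0=0.9419·4.615=4.347; a1+…+a3=3.830 < 4.347 ≤ a1+…+a4=4.615 → R4 fires; S=2 Z=1 X=5 R=4 P=3
Draw 10: a1=2.490, a2=0.642, a3=1.340, a4=0.785, a5=2.330, a0=7.587; τ=−ln(0.8123)/7.587=0.027 → t=1.184; u2·a0=0.6296·7.587=4.777; a1+…+a3=4.472 < 4.777 ≤ a1+…+a4=5.257 → R4 fires; S=4 Z=1 X=5 R=4 P=3
Draw 11: a1=2.490, a2=1.284, a3=1.340, a4=0.785, a5=4.660, a0=10.559; τ=−ln(0.6452)/10.559=0.041 → t=1.225 > T=1.19: stop.
R first becomes ≤ 2 when it reaches 2 at the event at t=0.075.

Threshold first reached at t = 0.075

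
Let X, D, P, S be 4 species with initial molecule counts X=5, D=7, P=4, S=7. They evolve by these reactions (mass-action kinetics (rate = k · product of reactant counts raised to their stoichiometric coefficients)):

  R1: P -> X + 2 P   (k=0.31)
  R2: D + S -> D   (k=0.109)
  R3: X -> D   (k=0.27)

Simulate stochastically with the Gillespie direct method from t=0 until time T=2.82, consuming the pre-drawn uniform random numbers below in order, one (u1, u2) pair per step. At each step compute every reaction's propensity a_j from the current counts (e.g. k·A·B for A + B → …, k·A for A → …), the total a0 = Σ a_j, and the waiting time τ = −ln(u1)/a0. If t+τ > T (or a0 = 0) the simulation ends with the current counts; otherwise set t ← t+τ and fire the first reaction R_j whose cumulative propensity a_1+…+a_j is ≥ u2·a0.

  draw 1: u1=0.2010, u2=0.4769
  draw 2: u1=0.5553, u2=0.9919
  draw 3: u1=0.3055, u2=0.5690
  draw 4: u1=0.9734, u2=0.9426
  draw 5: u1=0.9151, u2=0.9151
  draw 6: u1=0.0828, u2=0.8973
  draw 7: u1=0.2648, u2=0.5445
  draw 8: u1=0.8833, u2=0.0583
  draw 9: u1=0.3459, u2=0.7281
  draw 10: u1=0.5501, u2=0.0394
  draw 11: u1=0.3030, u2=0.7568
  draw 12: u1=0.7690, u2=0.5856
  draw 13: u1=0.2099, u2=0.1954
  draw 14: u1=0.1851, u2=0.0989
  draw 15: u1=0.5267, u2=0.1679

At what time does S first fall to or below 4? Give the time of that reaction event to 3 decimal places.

t=0.000: X=5 D=7 P=4 S=7
Draw 1: a1=1.240, a2=5.341, a3=1.350, a0=7.931; τ=−ln(0.2010)/7.931=0.202 → t=0.202; u2·a0=0.4769·7.931=3.782; a1=1.240 < 3.782 ≤ a1+a2=6.581 → R2 fires; X=5 D=7 P=4 S=6
Draw 2: a1=1.240, a2=4.578, a3=1.350, a0=7.168; τ=−ln(0.5553)/7.168=0.082 → t=0.284; u2·a0=0.9919·7.168=7.110; a1+a2=5.818 < 7.110 ≤ a1+…+a3=7.168 → R3 fires; X=4 D=8 P=4 S=6
Draw 3: a1=1.240, a2=5.232, a3=1.080, a0=7.552; τ=−ln(0.3055)/7.552=0.157 → t=0.441; u2·a0=0.5690·7.552=4.297; a1=1.240 < 4.297 ≤ a1+a2=6.472 → R2 fires; X=4 D=8 P=4 S=5
Draw 4: a1=1.240, a2=4.360, a3=1.080, a0=6.680; τ=−ln(0.9734)/6.680=0.004 → t=0.445; u2·a0=0.9426·6.680=6.297; a1+a2=5.600 < 6.297 ≤ a1+…+a3=6.680 → R3 fires; X=3 D=9 P=4 S=5
Draw 5: a1=1.240, a2=4.905, a3=0.810, a0=6.955; τ=−ln(0.9151)/6.955=0.013 → t=0.458; u2·a0=0.9151·6.955=6.365; a1+a2=6.145 < 6.365 ≤ a1+…+a3=6.955 → R3 fires; X=2 D=10 P=4 S=5
Draw 6: a1=1.240, a2=5.450, a3=0.540, a0=7.230; τ=−ln(0.0828)/7.230=0.345 → t=0.803; u2·a0=0.8973·7.230=6.487; a1=1.240 < 6.487 ≤ a1+a2=6.690 → R2 fires; X=2 D=10 P=4 S=4
Draw 7: a1=1.240, a2=4.360, a3=0.540, a0=6.140; τ=−ln(0.2648)/6.140=0.216 → t=1.019; u2·a0=0.5445·6.140=3.343; a1=1.240 < 3.343 ≤ a1+a2=5.600 → R2 fires; X=2 D=10 P=4 S=3
Draw 8: a1=1.240, a2=3.270, a3=0.540, a0=5.050; τ=−ln(0.8833)/5.050=0.025 → t=1.044; u2·a0=0.0583·5.050=0.294 ≤ a1=1.240 → R1 fires; X=3 D=10 P=5 S=3
Draw 9: a1=1.550, a2=3.270, a3=0.810, a0=5.630; τ=−ln(0.3459)/5.630=0.189 → t=1.232; u2·a0=0.7281·5.630=4.099; a1=1.550 < 4.099 ≤ a1+a2=4.820 → R2 fires; X=3 D=10 P=5 S=2
Draw 10: a1=1.550, a2=2.180, a3=0.810, a0=4.540; τ=−ln(0.5501)/4.540=0.132 → t=1.364; u2·a0=0.0394·4.540=0.179 ≤ a1=1.550 → R1 fires; X=4 D=10 P=6 S=2
Draw 11: a1=1.860, a2=2.180, a3=1.080, a0=5.120; τ=−ln(0.3030)/5.120=0.233 → t=1.597; u2·a0=0.7568·5.120=3.875; a1=1.860 < 3.875 ≤ a1+a2=4.040 → R2 fires; X=4 D=10 P=6 S=1
Draw 12: a1=1.860, a2=1.090, a3=1.080, a0=4.030; τ=−ln(0.7690)/4.030=0.065 → t=1.662; u2·a0=0.5856·4.030=2.360; a1=1.860 < 2.360 ≤ a1+a2=2.950 → R2 fires; X=4 D=10 P=6 S=0
Draw 13: a1=1.860, a2=0.000, a3=1.080, a0=2.940; τ=−ln(0.2099)/2.940=0.531 → t=2.193; u2·a0=0.1954·2.940=0.574 ≤ a1=1.860 → R1 fires; X=5 D=10 P=7 S=0
Draw 14: a1=2.170, a2=0.000, a3=1.350, a0=3.520; τ=−ln(0.1851)/3.520=0.479 → t=2.673; u2·a0=0.0989·3.520=0.348 ≤ a1=2.170 → R1 fires; X=6 D=10 P=8 S=0
Draw 15: a1=2.480, a2=0.000, a3=1.620, a0=4.100; τ=−ln(0.5267)/4.100=0.156 → t=2.829 > T=2.82: stop.
S first becomes ≤ 4 when it reaches 4 at the event at t=0.803.

Threshold first reached at t = 0.803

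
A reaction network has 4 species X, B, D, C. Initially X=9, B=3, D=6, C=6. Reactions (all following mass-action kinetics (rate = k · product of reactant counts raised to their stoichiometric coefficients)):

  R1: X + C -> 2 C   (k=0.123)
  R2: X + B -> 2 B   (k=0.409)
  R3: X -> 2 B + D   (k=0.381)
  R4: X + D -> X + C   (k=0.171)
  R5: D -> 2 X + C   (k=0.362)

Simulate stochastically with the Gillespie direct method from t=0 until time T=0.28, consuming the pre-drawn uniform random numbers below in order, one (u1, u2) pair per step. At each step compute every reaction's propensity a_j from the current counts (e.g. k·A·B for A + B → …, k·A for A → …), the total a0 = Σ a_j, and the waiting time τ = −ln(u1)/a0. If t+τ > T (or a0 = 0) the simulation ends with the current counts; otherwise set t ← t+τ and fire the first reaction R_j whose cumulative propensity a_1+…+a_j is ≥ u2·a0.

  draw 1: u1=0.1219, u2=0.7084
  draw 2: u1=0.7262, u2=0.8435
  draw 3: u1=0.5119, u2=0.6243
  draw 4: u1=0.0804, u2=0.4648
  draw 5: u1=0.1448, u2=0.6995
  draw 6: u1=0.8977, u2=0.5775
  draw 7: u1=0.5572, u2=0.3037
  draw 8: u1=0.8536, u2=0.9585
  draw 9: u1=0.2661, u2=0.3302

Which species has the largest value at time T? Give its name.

t=0.000: X=9 B=3 D=6 C=6
Draw 1: a1=6.642, a2=11.043, a3=3.429, a4=9.234, a5=2.172, a0=32.520; τ=−ln(0.1219)/32.520=0.065 → t=0.065; u2·a0=0.7084·32.520=23.037; a1+…+a3=21.114 < 23.037 ≤ a1+…+a4=30.348 → R4 fires; X=9 B=3 D=5 C=7
Draw 2: a1=7.749, a2=11.043, a3=3.429, a4=7.695, a5=1.810, a0=31.726; τ=−ln(0.7262)/31.726=0.010 → t=0.075; u2·a0=0.8435·31.726=26.761; a1+…+a3=22.221 < 26.761 ≤ a1+…+a4=29.916 → R4 fires; X=9 B=3 D=4 C=8
Draw 3: a1=8.856, a2=11.043, a3=3.429, a4=6.156, a5=1.448, a0=30.932; τ=−ln(0.5119)/30.932=0.022 → t=0.096; u2·a0=0.6243·30.932=19.311; a1=8.856 < 19.311 ≤ a1+a2=19.899 → R2 fires; X=8 B=4 D=4 C=8
Draw 4: a1=7.872, a2=13.088, a3=3.048, a4=5.472, a5=1.448, a0=30.928; τ=−ln(0.0804)/30.928=0.082 → t=0.178; u2·a0=0.4648·30.928=14.375; a1=7.872 < 14.375 ≤ a1+a2=20.960 → R2 fires; X=7 B=5 D=4 C=8
Draw 5: a1=6.888, a2=14.315, a3=2.667, a4=4.788, a5=1.448, a0=30.106; τ=−ln(0.1448)/30.106=0.064 → t=0.242; u2·a0=0.6995·30.106=21.059; a1=6.888 < 21.059 ≤ a1+a2=21.203 → R2 fires; X=6 B=6 D=4 C=8
Draw 6: a1=5.904, a2=14.724, a3=2.286, a4=4.104, a5=1.448, a0=28.466; τ=−ln(0.8977)/28.466=0.004 → t=0.246; u2·a0=0.5775·28.466=16.439; a1=5.904 < 16.439 ≤ a1+a2=20.628 → R2 fires; X=5 B=7 D=4 C=8
Draw 7: a1=4.920, a2=14.315, a3=1.905, a4=3.420, a5=1.448, a0=26.008; τ=−ln(0.5572)/26.008=0.022 → t=0.268; u2·a0=0.3037·26.008=7.899; a1=4.920 < 7.899 ≤ a1+a2=19.235 → R2 fires; X=4 B=8 D=4 C=8
Draw 8: a1=3.936, a2=13.088, a3=1.524, a4=2.736, a5=1.448, a0=22.732; τ=−ln(0.8536)/22.732=0.007 → t=0.275; u2·a0=0.9585·22.732=21.789; a1+…+a4=21.284 < 21.789 ≤ a1+…+a5=22.732 → R5 fires; X=6 B=8 D=3 C=9
Draw 9: a1=6.642, a2=19.632, a3=2.286, a4=3.078, a5=1.086, a0=32.724; τ=−ln(0.2661)/32.724=0.040 → t=0.316 > T=0.28: stop.
At T=0.28: X=6 B=8 D=3 C=9; the largest is C.

Dominant species at T: C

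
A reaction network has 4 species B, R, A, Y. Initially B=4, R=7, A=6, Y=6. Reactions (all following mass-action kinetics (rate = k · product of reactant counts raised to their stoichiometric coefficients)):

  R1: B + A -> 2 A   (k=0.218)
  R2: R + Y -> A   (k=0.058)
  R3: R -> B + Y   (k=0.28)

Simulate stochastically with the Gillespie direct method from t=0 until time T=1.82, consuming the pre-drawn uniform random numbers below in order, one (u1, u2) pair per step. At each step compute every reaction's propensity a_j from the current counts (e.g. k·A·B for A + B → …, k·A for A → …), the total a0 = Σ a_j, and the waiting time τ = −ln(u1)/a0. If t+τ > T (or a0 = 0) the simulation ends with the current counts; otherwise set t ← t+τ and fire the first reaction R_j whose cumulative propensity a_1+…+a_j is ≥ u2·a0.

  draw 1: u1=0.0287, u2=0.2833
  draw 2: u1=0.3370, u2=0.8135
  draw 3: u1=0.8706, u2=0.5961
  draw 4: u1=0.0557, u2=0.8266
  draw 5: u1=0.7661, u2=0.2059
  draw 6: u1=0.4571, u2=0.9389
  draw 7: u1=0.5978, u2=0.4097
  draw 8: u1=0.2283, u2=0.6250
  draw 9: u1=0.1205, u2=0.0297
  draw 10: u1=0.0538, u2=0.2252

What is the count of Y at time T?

t=0.000: B=4 R=7 A=6 Y=6
Draw 1: a1=5.232, a2=2.436, a3=1.960, a0=9.628; τ=−ln(0.0287)/9.628=0.369 → t=0.369; u2·a0=0.2833·9.628=2.728 ≤ a1=5.232 → R1 fires; B=3 R=7 A=7 Y=6
Draw 2: a1=4.578, a2=2.436, a3=1.960, a0=8.974; τ=−ln(0.3370)/8.974=0.121 → t=0.490; u2·a0=0.8135·8.974=7.300; a1+a2=7.014 < 7.300 ≤ a1+…+a3=8.974 → R3 fires; B=4 R=6 A=7 Y=7
Draw 3: a1=6.104, a2=2.436, a3=1.680, a0=10.220; τ=−ln(0.8706)/10.220=0.014 → t=0.504; u2·a0=0.5961·10.220=6.092 ≤ a1=6.104 → R1 fires; B=3 R=6 A=8 Y=7
Draw 4: a1=5.232, a2=2.436, a3=1.680, a0=9.348; τ=−ln(0.0557)/9.348=0.309 → t=0.812; u2·a0=0.8266·9.348=7.727; a1+a2=7.668 < 7.727 ≤ a1+…+a3=9.348 → R3 fires; B=4 R=5 A=8 Y=8
Draw 5: a1=6.976, a2=2.320, a3=1.400, a0=10.696; τ=−ln(0.7661)/10.696=0.025 → t=0.837; u2·a0=0.2059·10.696=2.202 ≤ a1=6.976 → R1 fires; B=3 R=5 A=9 Y=8
Draw 6: a1=5.886, a2=2.320, a3=1.400, a0=9.606; τ=−ln(0.4571)/9.606=0.081 → t=0.919; u2·a0=0.9389·9.606=9.019; a1+a2=8.206 < 9.019 ≤ a1+…+a3=9.606 → R3 fires; B=4 R=4 A=9 Y=9
Draw 7: a1=7.848, a2=2.088, a3=1.120, a0=11.056; τ=−ln(0.5978)/11.056=0.047 → t=0.965; u2·a0=0.4097·11.056=4.530 ≤ a1=7.848 → R1 fires; B=3 R=4 A=10 Y=9
Draw 8: a1=6.540, a2=2.088, a3=1.120, a0=9.748; τ=−ln(0.2283)/9.748=0.152 → t=1.117; u2·a0=0.6250·9.748=6.093 ≤ a1=6.540 → R1 fires; B=2 R=4 A=11 Y=9
Draw 9: a1=4.796, a2=2.088, a3=1.120, a0=8.004; τ=−ln(0.1205)/8.004=0.264 → t=1.381; u2·a0=0.0297·8.004=0.238 ≤ a1=4.796 → R1 fires; B=1 R=4 A=12 Y=9
Draw 10: a1=2.616, a2=2.088, a3=1.120, a0=5.824; τ=−ln(0.0538)/5.824=0.502 → t=1.883 > T=1.82: stop.
Read off Y at T=1.82: 9

Y at T = 9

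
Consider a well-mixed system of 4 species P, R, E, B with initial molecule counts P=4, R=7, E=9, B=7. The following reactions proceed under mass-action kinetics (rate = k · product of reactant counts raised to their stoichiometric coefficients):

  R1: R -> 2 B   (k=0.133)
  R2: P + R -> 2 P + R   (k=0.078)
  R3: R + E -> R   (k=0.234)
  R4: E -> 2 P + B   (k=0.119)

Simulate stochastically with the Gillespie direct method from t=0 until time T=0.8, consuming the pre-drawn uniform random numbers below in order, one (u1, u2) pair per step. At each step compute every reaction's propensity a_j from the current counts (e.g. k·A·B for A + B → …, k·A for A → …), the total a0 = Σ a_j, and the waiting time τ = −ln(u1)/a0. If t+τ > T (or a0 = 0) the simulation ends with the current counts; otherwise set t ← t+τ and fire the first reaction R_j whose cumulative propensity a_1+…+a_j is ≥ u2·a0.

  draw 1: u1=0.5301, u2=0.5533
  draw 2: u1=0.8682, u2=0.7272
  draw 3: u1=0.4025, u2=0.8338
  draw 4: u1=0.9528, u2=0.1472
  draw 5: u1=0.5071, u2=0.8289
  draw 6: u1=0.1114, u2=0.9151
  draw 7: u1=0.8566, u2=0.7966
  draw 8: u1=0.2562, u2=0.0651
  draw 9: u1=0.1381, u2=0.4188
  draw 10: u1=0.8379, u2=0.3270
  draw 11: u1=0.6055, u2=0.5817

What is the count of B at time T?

t=0.000: P=4 R=7 E=9 B=7
Draw 1: a1=0.931, a2=2.184, a3=14.742, a4=1.071, a0=18.928; τ=−ln(0.5301)/18.928=0.034 → t=0.034; u2·a0=0.5533·18.928=10.473; a1+a2=3.115 < 10.473 ≤ a1+…+a3=17.857 → R3 fires; P=4 R=7 E=8 B=7
Draw 2: a1=0.931, a2=2.184, a3=13.104, a4=0.952, a0=17.171; τ=−ln(0.8682)/17.171=0.008 → t=0.042; u2·a0=0.7272·17.171=12.487; a1+a2=3.115 < 12.487 ≤ a1+…+a3=16.219 → R3 fires; P=4 R=7 E=7 B=7
Draw 3: a1=0.931, a2=2.184, a3=11.466, a4=0.833, a0=15.414; τ=−ln(0.4025)/15.414=0.059 → t=0.101; u2·a0=0.8338·15.414=12.852; a1+a2=3.115 < 12.852 ≤ a1+…+a3=14.581 → R3 fires; P=4 R=7 E=6 B=7
Draw 4: a1=0.931, a2=2.184, a3=9.828, a4=0.714, a0=13.657; τ=−ln(0.9528)/13.657=0.004 → t=0.104; u2·a0=0.1472·13.657=2.010; a1=0.931 < 2.010 ≤ a1+a2=3.115 → R2 fires; P=5 R=7 E=6 B=7
Draw 5: a1=0.931, a2=2.730, a3=9.828, a4=0.714, a0=14.203; τ=−ln(0.5071)/14.203=0.048 → t=0.152; u2·a0=0.8289·14.203=11.773; a1+a2=3.661 < 11.773 ≤ a1+…+a3=13.489 → R3 fires; P=5 R=7 E=5 B=7
Draw 6: a1=0.931, a2=2.730, a3=8.190, a4=0.595, a0=12.446; τ=−ln(0.1114)/12.446=0.176 → t=0.328; u2·a0=0.9151·12.446=11.389; a1+a2=3.661 < 11.389 ≤ a1+…+a3=11.851 → R3 fires; P=5 R=7 E=4 B=7
Draw 7: a1=0.931, a2=2.730, a3=6.552, a4=0.476, a0=10.689; τ=−ln(0.8566)/10.689=0.014 → t=0.343; u2·a0=0.7966·10.689=8.515; a1+a2=3.661 < 8.515 ≤ a1+…+a3=10.213 → R3 fires; P=5 R=7 E=3 B=7
Draw 8: a1=0.931, a2=2.730, a3=4.914, a4=0.357, a0=8.932; τ=−ln(0.2562)/8.932=0.152 → t=0.495; u2·a0=0.0651·8.932=0.581 ≤ a1=0.931 → R1 fires; P=5 R=6 E=3 B=9
Draw 9: a1=0.798, a2=2.340, a3=4.212, a4=0.357, a0=7.707; τ=−ln(0.1381)/7.707=0.257 → t=0.752; u2·a0=0.4188·7.707=3.228; a1+a2=3.138 < 3.228 ≤ a1+…+a3=7.350 → R3 fires; P=5 R=6 E=2 B=9
Draw 10: a1=0.798, a2=2.340, a3=2.808, a4=0.238, a0=6.184; τ=−ln(0.8379)/6.184=0.029 → t=0.781; u2·a0=0.3270·6.184=2.022; a1=0.798 < 2.022 ≤ a1+a2=3.138 → R2 fires; P=6 R=6 E=2 B=9
Draw 11: a1=0.798, a2=2.808, a3=2.808, a4=0.238, a0=6.652; τ=−ln(0.6055)/6.652=0.075 → t=0.856 > T=0.8: stop.
Read off B at T=0.8: 9

B at T = 9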